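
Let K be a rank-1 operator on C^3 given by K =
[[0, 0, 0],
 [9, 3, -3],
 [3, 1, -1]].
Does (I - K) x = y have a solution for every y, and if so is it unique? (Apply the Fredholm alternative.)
(I - K) is invertible (det(I - K) = -1 ≠ 0), so for every y in C^3 the equation (I - K) x = y has a unique solution.

K has rank 1, so it is an outer product K = u v^T: every row of K is a multiple of one row vector. Reading off the entries, u = (0, -3, -1) and v = (-3, -1, 1) (row i of K equals u_i·v^T). A rank-one matrix u v^T satisfies K u = u (v·u) and kills the (2)-dimensional subspace v^⊥, so its characteristic polynomial is lambda^2 (lambda - v·u) with v·u = tr K = 2. Hence the eigenvalues of I - K are 1 (multiplicity 2) and 1 - (2) = -1, so det(I - K) = -1. (Direct check: I - K =
[[1, 0, 0],
 [-9, -2, 3],
 [-3, -1, 2]]
has determinant -1.) The finite-dimensional Fredholm alternative says: either (I - K) is invertible, or ker(I - K) ≠ {0} and then range(I - K) = ker((I - K)^*)^⊥, with dim ker(I - K) = dim ker((I - K)^*). Since det(I - K) ≠ 0, 1 is not an eigenvalue of K and ker(I - K) = {0}, so we are in the first case: for every y there is a unique x = (I - K)^(-1) y. Explicitly, by the Sherman–Morrison formula, (I - u v^T)^(-1) = I + u v^T/(1 - v·u), i.e. (I - K)^(-1) = I - K.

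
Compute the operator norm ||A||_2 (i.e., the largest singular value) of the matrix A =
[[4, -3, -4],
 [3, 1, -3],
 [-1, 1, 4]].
||A||_2 ≈ 8.2559 (= sqrt(largest eigenvalue of A^T A))

||A||_2 = sigma_max(A) = sqrt(lambda_max(A^T A)). Form the symmetric matrix M = A^T A =
[[26, -10, -29],
 [-10, 11, 13],
 [-29, 13, 41]].
Its characteristic polynomial (trace, sum of principal 2x2 minors, determinant of M give the coefficients) is
  p(λ) = det(λ I - M) = λ^3 - 78λ^2 + 693λ - 1521.
No integer candidate from the rational root theorem (±divisors of 1521) is a root, so the roots are irrational. The cubic discriminant is Δ = 120837825 > 0, so there are three distinct real roots. p(3) = -117 and p(4) = 67 have opposite signs, so a root lies in (3, 4); Newton's method refines it to λ ≈ 3.545. p(6) = 45 and p(7) = -149 have opposite signs, so a root lies in (6, 7); Newton's method refines it to λ ≈ 6.2949. p(68) = -637 and p(69) = 3447 have opposite signs, so a root lies in (68, 69); Newton's method refines it to λ ≈ 68.1602. Check (Vieta): the three roots sum to 78, matching tr M = 78.
So the eigenvalues of A^T A are ≈ 3.545, 6.2949, 68.1602 (all ≥ 0, as they must be for A^T A). The largest is λ_max ≈ 68.1602, hence ||A||_2 = sqrt(λ_max) ≈ 8.2559.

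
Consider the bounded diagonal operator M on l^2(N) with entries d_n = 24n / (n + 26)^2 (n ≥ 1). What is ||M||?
||M|| = 3/13 (attained at n = 26)

For M diagonal, ||M|| = sup_n |d_n|. Treat f(x) = 24x / (x + 26)^2 for real x > 0. By the quotient rule, f'(x) = 24(26 - x)/(x + 26)^3, which is positive for x < 26 and negative for x > 26. So f has a unique maximum at x = 26, and since 26 is a positive integer, the supremum over n ≥ 1 is attained at n = 26: d_26 = 24·26/(26 + 26)^2 = 24·26/2704 = 3/13. Hence ||M|| = 3/13.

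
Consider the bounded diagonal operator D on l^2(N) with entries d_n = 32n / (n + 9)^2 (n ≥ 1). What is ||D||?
||D|| = 8/9 (attained at n = 9)

For D diagonal, ||D|| = sup_n |d_n|. Treat f(x) = 32x / (x + 9)^2 for real x > 0. By the quotient rule, f'(x) = 32(9 - x)/(x + 9)^3, which is positive for x < 9 and negative for x > 9. So f has a unique maximum at x = 9, and since 9 is a positive integer, the supremum over n ≥ 1 is attained at n = 9: d_9 = 32·9/(9 + 9)^2 = 32·9/324 = 8/9. Hence ||D|| = 8/9.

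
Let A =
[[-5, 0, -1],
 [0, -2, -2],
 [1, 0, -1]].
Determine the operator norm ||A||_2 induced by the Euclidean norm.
||A||_2 ≈ 5.1765 (= sqrt(largest eigenvalue of A^T A))

||A||_2 = sigma_max(A) = sqrt(lambda_max(A^T A)). Form the symmetric matrix M = A^T A =
[[26, 0, 4],
 [0, 4, 4],
 [4, 4, 6]].
Its characteristic polynomial (trace, sum of principal 2x2 minors, determinant of M give the coefficients) is
  p(λ) = det(λ I - M) = λ^3 - 36λ^2 + 252λ - 144.
No integer candidate from the rational root theorem (±divisors of 144) is a root, so the roots are irrational. The cubic discriminant is Δ = 14370048 > 0, so there are three distinct real roots. p(0) = -144 and p(1) = 73 have opposite signs, so a root lies in (0, 1); Newton's method refines it to λ ≈ 0.6265. p(8) = 80 and p(9) = -63 have opposite signs, so a root lies in (8, 9); Newton's method refines it to λ ≈ 8.5772. p(26) = -352 and p(27) = 99 have opposite signs, so a root lies in (26, 27); Newton's method refines it to λ ≈ 26.7962. Check (Vieta): the three roots sum to 36, matching tr M = 36.
So the eigenvalues of A^T A are ≈ 0.6265, 8.5772, 26.7962 (all ≥ 0, as they must be for A^T A). The largest is λ_max ≈ 26.7962, hence ||A||_2 = sqrt(λ_max) ≈ 5.1765.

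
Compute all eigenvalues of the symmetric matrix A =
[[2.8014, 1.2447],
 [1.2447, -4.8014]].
sigma(A) ≈ {-5, 3}

A is real symmetric, so its spectrum consists of real eigenvalues. Expanding the characteristic polynomial of the displayed matrix gives
  det(λ I - A) = p(λ) = λ^2 + (2)λ + (-15).
Solving p(λ) = 0 yields eigenvalues ≈ -5, 3. (A is shown rounded to 4 decimals, so these recover the underlying integer eigenvalues to within that precision.)
Verification: the trace of A = -2 equals the sum of eigenvalues -2, and det(A) ≈ -14.9999 matches the eigenvalue product -15.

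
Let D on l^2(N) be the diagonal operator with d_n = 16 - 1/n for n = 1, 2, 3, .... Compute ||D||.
||D|| = 16

For a diagonal operator on l^2 with entries d_n, ||D|| = sup_n |d_n|. Here d_1 = 15, d_2 = 31/2, ..., and d_n = 16 - 1/n increases monotonically toward 16. All terms lie in [15, 16), so |d_n| = d_n and the supremum is the limit 16, which is not attained by any individual d_n. Hence ||D|| = 16.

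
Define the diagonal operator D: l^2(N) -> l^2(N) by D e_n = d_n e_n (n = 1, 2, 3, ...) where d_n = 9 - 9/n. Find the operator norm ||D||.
||D|| = 9

For a diagonal operator on l^2 with entries d_n, ||D|| = sup_n |d_n|. Here d_1 = 0, d_2 = 9/2, ..., and d_n = 9 - 9/n increases monotonically toward 9. All terms lie in [0, 9), so |d_n| = d_n and the supremum is the limit 9, which is not attained by any individual d_n. Hence ||D|| = 9.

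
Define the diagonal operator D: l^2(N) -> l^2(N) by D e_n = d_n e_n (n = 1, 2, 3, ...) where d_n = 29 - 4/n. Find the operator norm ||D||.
||D|| = 29

For a diagonal operator on l^2 with entries d_n, ||D|| = sup_n |d_n|. Here d_1 = 25, d_2 = 27, ..., and d_n = 29 - 4/n increases monotonically toward 29. All terms lie in [25, 29), so |d_n| = d_n and the supremum is the limit 29, which is not attained by any individual d_n. Hence ||D|| = 29.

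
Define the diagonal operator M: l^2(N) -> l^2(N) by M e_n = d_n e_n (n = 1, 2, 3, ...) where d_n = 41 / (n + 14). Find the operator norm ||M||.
||M|| = 41/15 (attained at n = 1)

For M diagonal, ||M|| = sup_n |d_n| = sup_n 41/(n + 14). This is positive and strictly decreasing in n, so the supremum is attained at n = 1: d_1 = 41/(1 + 14) = 41/15. Hence ||M|| = 41/15.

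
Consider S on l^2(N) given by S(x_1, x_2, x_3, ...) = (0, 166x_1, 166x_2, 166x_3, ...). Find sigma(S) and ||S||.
sigma(S) = closed disk {z in C : |z| ≤ 166}; ||S|| = 166

Note S = 166·U where U is the unit right shift (U x)_k = x_{k-1} (with x_0 := 0); so ||S|| = 166||U|| and sigma(S) = 166·sigma(U). ||S x||^2 = sum_{k≥1} |166x_k|^2 = 27556||x||^2, so ||S|| = 166 and sigma(S) ⊂ {|z| ≤ 166}. For any |lambda| < 166, the equation (S - lambda I) x = 0 forces x_1 = 0, then 166x_k = lambda x_{k+1} ⇒ x = 0, so S has no eigenvalues. But (S - lambda I) is not surjective for |lambda| < 166: solving (S - lambda I) x = e_1 would require x_n proportional to (lambda/166)^(-n), which is not in l^2. So every |lambda| < 166 lies in the residual spectrum. The boundary |lambda| = 166 is in the approximate point spectrum (the spectrum is closed). Hence sigma(S) is the closed disk of radius 166.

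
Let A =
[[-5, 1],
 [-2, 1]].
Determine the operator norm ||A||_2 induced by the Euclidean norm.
||A||_2 = sqrt((31 + sqrt(925))/2) ≈ 5.5414 (= sqrt(largest eigenvalue of A^T A))

||A||_2 = sigma_max(A) = sqrt(lambda_max(A^T A)). Form the symmetric matrix M = A^T A =
[[29, -7],
 [-7, 2]].
Its characteristic polynomial (trace, determinant of M give the coefficients) is
  p(λ) = det(λ I - M) = λ^2 - 31λ + 9.
For λ^2 - 31λ + 9 the discriminant is 925. It is nonnegative but not a perfect square, so the roots are real and irrational: λ = (31 ± sqrt(925))/2 ≈ 30.7069, 0.2931.
So the eigenvalues of A^T A are ≈ 0.2931, 30.7069 (all ≥ 0, as they must be for A^T A). The largest is λ_max = (31 + sqrt(925))/2 ≈ 30.7069, hence ||A||_2 = sqrt(λ_max) = sqrt((31 + sqrt(925))/2) ≈ 5.5414.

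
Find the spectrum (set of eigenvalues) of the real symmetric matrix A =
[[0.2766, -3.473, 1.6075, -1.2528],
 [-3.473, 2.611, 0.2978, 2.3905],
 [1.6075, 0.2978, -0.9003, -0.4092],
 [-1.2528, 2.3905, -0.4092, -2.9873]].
sigma(A) ≈ {-4, -3, 0, 6}

A is real symmetric, so its spectrum consists of real eigenvalues. Expanding the characteristic polynomial of the displayed matrix gives
  det(λ I - A) = p(λ) = λ^4 + (1)λ^3 + (-30)λ^2 + (-72)λ + (0.0011).
Solving p(λ) = 0 yields eigenvalues ≈ -4, -3, 0, 6. (A is shown rounded to 4 decimals, so these recover the underlying integer eigenvalues to within that precision.)
Verification: the trace of A = -1 equals the sum of eigenvalues -1, and det(A) ≈ 0.0011 matches the eigenvalue product 0.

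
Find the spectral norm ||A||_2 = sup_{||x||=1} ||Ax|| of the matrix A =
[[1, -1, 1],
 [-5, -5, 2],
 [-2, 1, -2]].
||A||_2 ≈ 7.3548 (= sqrt(largest eigenvalue of A^T A))

||A||_2 = sigma_max(A) = sqrt(lambda_max(A^T A)). Form the symmetric matrix M = A^T A =
[[30, 22, -5],
 [22, 27, -13],
 [-5, -13, 9]].
Its characteristic polynomial (trace, sum of principal 2x2 minors, determinant of M give the coefficients) is
  p(λ) = det(λ I - M) = λ^3 - 66λ^2 + 645λ - 49.
No integer candidate from the rational root theorem (±divisors of 49) is a root, so the roots are irrational. The cubic discriminant is Δ = 719993097 > 0, so there are three distinct real roots. p(0) = -49 and p(1) = 531 have opposite signs, so a root lies in (0, 1); Newton's method refines it to λ ≈ 0.0766. p(11) = 391 and p(12) = -85 have opposite signs, so a root lies in (11, 12); Newton's method refines it to λ ≈ 11.8306. p(54) = -211 and p(55) = 2151 have opposite signs, so a root lies in (54, 55); Newton's method refines it to λ ≈ 54.0928. Check (Vieta): the three roots sum to 66, matching tr M = 66.
So the eigenvalues of A^T A are ≈ 0.0766, 11.8306, 54.0928 (all ≥ 0, as they must be for A^T A). The largest is λ_max ≈ 54.0928, hence ||A||_2 = sqrt(λ_max) ≈ 7.3548.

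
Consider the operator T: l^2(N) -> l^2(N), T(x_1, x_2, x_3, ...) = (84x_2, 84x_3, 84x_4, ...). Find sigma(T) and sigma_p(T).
sigma(T) = closed disk {z in C : |z| ≤ 84}; sigma_p(T) = open disk {z in C : |z| < 84}

Note T = 84·V where V is the unit left shift (V x)_k = x_{k+1}; so sigma(T) = 84·sigma(V) and ||T|| = 84||V||. ||T x||^2 = 7056sum_{k≥2} |x_k|^2 ≤ 7056||x||^2, with equality on {x : x_1 = 0}, so ||T|| = 84. For any lambda with |lambda| < 84, set r = lambda/84 (|r| < 1); the vector x = (1, r, r^2, ...) is in l^2 and satisfies T x = 84(r, r^2, ...) = lambda x, so lambda is an eigenvalue. On the boundary |lambda| = 84 the geometric series diverges, so no l^2 eigenvector exists, but these lambda lie in the approximate point spectrum. Hence sigma(T) is the closed disk of radius 84 and sigma_p(T) is the open disk.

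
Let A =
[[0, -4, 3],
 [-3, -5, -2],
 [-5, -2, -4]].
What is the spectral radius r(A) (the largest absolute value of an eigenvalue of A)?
r(A) ≈ 7.3187

The eigenvalues of A are the roots of its characteristic polynomial. With M = A (coefficients from the trace, the sum of principal 2x2 minors, and det A):
  p(λ) = det(λ I - M) = λ^3 + 9λ^2 + 19λ + 49.
No integer candidate from the rational root theorem (±divisors of 49) is a root, so the roots are irrational. The cubic discriminant is Δ = -55084 < 0, so there is one real root and a complex-conjugate pair. p(-8) = -39 and p(-7) = 14 have opposite signs, so a root lies in (-8, -7); Newton's method refines it to λ ≈ -7.3187. Dividing out (λ - (-7.3187)) leaves approximately λ^2 + 1.6813λ + 6.6952. For λ^2 + 1.6813λ + 6.6952 the discriminant is -23.9539. It is negative, so the remaining roots are the complex-conjugate pair λ ≈ -0.8406 ± 2.4471i. Their product equals the constant term, so |λ|^2 ≈ 6.6952 and |λ| ≈ 2.5875.
Thus the eigenvalues (to 4 decimals) are -7.3187 (modulus 7.3187); -0.8406 ± 2.4471i (modulus 2.5875). The spectral radius is the largest modulus: r(A) ≈ 7.3187. (Cross-check: r(A) ≤ ||A||_2 ≈ 8.6911; equality holds whenever A is normal, though it can also hold for some non-normal A.)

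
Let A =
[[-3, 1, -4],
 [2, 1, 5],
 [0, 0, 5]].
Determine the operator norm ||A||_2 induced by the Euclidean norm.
||A||_2 ≈ 8.5992 (= sqrt(largest eigenvalue of A^T A))

||A||_2 = sigma_max(A) = sqrt(lambda_max(A^T A)). Form the symmetric matrix M = A^T A =
[[13, -1, 22],
 [-1, 2, 1],
 [22, 1, 66]].
Its characteristic polynomial (trace, sum of principal 2x2 minors, determinant of M give the coefficients) is
  p(λ) = det(λ I - M) = λ^3 - 81λ^2 + 530λ - 625.
No integer candidate from the rational root theorem (±divisors of 625) is a root, so the roots are irrational. The cubic discriminant is Δ = 391290025 > 0, so there are three distinct real roots. p(1) = -175 and p(2) = 119 have opposite signs, so a root lies in (1, 2); Newton's method refines it to λ ≈ 1.5305. p(5) = 125 and p(6) = -145 have opposite signs, so a root lies in (5, 6); Newton's method refines it to λ ≈ 5.5225. p(73) = -4567 and p(74) = 263 have opposite signs, so a root lies in (73, 74); Newton's method refines it to λ ≈ 73.947. Check (Vieta): the three roots sum to 81, matching tr M = 81.
So the eigenvalues of A^T A are ≈ 1.5305, 5.5225, 73.947 (all ≥ 0, as they must be for A^T A). The largest is λ_max ≈ 73.947, hence ||A||_2 = sqrt(λ_max) ≈ 8.5992.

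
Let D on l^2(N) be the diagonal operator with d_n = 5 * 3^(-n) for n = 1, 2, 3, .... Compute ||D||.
||D|| = 5/3 (attained at n = 1)

For D diagonal, ||D|| = sup_n |d_n|. The sequence d_n = 5 * 3^(-n) is positive and strictly decreasing (ratio 3^(-1) < 1), so the supremum is d_1 = 5/3. Hence ||D|| = 5/3.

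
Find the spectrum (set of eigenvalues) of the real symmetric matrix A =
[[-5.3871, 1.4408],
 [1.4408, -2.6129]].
sigma(A) ≈ {-6, -2}

A is real symmetric, so its spectrum consists of real eigenvalues. Expanding the characteristic polynomial of the displayed matrix gives
  det(λ I - A) = p(λ) = λ^2 + (8)λ + (12).
Solving p(λ) = 0 yields eigenvalues ≈ -6, -2. (A is shown rounded to 4 decimals, so these recover the underlying integer eigenvalues to within that precision.)
Verification: the trace of A = -8 equals the sum of eigenvalues -8, and det(A) ≈ 12.0000 matches the eigenvalue product 12.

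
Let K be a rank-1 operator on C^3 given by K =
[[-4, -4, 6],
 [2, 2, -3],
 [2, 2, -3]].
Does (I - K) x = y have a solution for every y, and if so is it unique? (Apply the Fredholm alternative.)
(I - K) is invertible (det(I - K) = 6 ≠ 0), so for every y in C^3 the equation (I - K) x = y has a unique solution.

K has rank 1, so it is an outer product K = u v^T: every row of K is a multiple of one row vector. Reading off the entries, u = (-2, 1, 1) and v = (2, 2, -3) (row i of K equals u_i·v^T). A rank-one matrix u v^T satisfies K u = u (v·u) and kills the (2)-dimensional subspace v^⊥, so its characteristic polynomial is lambda^2 (lambda - v·u) with v·u = tr K = -5. Hence the eigenvalues of I - K are 1 (multiplicity 2) and 1 - (-5) = 6, so det(I - K) = 6. (Direct check: I - K =
[[5, 4, -6],
 [-2, -1, 3],
 [-2, -2, 4]]
has determinant 6.) The finite-dimensional Fredholm alternative says: either (I - K) is invertible, or ker(I - K) ≠ {0} and then range(I - K) = ker((I - K)^*)^⊥, with dim ker(I - K) = dim ker((I - K)^*). Since det(I - K) ≠ 0, 1 is not an eigenvalue of K and ker(I - K) = {0}, so we are in the first case: for every y there is a unique x = (I - K)^(-1) y. Explicitly, by the Sherman–Morrison formula, (I - u v^T)^(-1) = I + u v^T/(1 - v·u), i.e. (I - K)^(-1) = I + K/(6).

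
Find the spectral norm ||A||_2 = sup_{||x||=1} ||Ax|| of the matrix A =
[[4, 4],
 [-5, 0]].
||A||_2 = sqrt((57 + sqrt(1649))/2) ≈ 6.986 (= sqrt(largest eigenvalue of A^T A))

||A||_2 = sigma_max(A) = sqrt(lambda_max(A^T A)). Form the symmetric matrix M = A^T A =
[[41, 16],
 [16, 16]].
Its characteristic polynomial (trace, determinant of M give the coefficients) is
  p(λ) = det(λ I - M) = λ^2 - 57λ + 400.
For λ^2 - 57λ + 400 the discriminant is 1649. It is nonnegative but not a perfect square, so the roots are real and irrational: λ = (57 ± sqrt(1649))/2 ≈ 48.8039, 8.1961.
So the eigenvalues of A^T A are ≈ 8.1961, 48.8039 (all ≥ 0, as they must be for A^T A). The largest is λ_max = (57 + sqrt(1649))/2 ≈ 48.8039, hence ||A||_2 = sqrt(λ_max) = sqrt((57 + sqrt(1649))/2) ≈ 6.986.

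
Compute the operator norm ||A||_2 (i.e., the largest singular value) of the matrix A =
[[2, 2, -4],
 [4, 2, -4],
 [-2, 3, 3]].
||A||_2 ≈ 8.0889 (= sqrt(largest eigenvalue of A^T A))

||A||_2 = sigma_max(A) = sqrt(lambda_max(A^T A)). Form the symmetric matrix M = A^T A =
[[24, 6, -30],
 [6, 17, -7],
 [-30, -7, 41]].
Its characteristic polynomial (trace, sum of principal 2x2 minors, determinant of M give the coefficients) is
  p(λ) = det(λ I - M) = λ^3 - 82λ^2 + 1104λ - 1296.
No integer candidate from the rational root theorem (±divisors of 1296) is a root, so the roots are irrational. The cubic discriminant is Δ = 2021223168 > 0, so there are three distinct real roots. p(1) = -273 and p(2) = 592 have opposite signs, so a root lies in (1, 2); Newton's method refines it to λ ≈ 1.2969. p(15) = 189 and p(16) = -528 have opposite signs, so a root lies in (15, 16); Newton's method refines it to λ ≈ 15.2735. p(65) = -1361 and p(66) = 1872 have opposite signs, so a root lies in (65, 66); Newton's method refines it to λ ≈ 65.4296. Check (Vieta): the three roots sum to 82, matching tr M = 82.
So the eigenvalues of A^T A are ≈ 1.2969, 15.2735, 65.4296 (all ≥ 0, as they must be for A^T A). The largest is λ_max ≈ 65.4296, hence ||A||_2 = sqrt(λ_max) ≈ 8.0889.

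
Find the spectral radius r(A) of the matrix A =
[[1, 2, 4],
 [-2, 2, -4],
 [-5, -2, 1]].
r(A) ≈ 4.6998

The eigenvalues of A are the roots of its characteristic polynomial. With M = A (coefficients from the trace, the sum of principal 2x2 minors, and det A):
  p(λ) = det(λ I - M) = λ^3 - 4λ^2 + 21λ - 94.
No integer candidate from the rational root theorem (±divisors of 94) is a root, so the roots are irrational. The cubic discriminant is Δ = -150496 < 0, so there is one real root and a complex-conjugate pair. p(4) = -10 and p(5) = 36 have opposite signs, so a root lies in (4, 5); Newton's method refines it to λ ≈ 4.2557. Dividing out (λ - (4.2557)) leaves approximately λ^2 + 0.2557λ + 22.0881. For λ^2 + 0.2557λ + 22.0881 the discriminant is -88.2871. It is negative, so the remaining roots are the complex-conjugate pair λ ≈ -0.1278 ± 4.6981i. Their product equals the constant term, so |λ|^2 ≈ 22.0881 and |λ| ≈ 4.6998.
Thus the eigenvalues (to 4 decimals) are 4.2557 (modulus 4.2557); -0.1278 ± 4.6981i (modulus 4.6998). The spectral radius is the largest modulus: r(A) ≈ 4.6998. (Cross-check: r(A) ≤ ||A||_2 ≈ 6.259; equality holds whenever A is normal, though it can also hold for some non-normal A.)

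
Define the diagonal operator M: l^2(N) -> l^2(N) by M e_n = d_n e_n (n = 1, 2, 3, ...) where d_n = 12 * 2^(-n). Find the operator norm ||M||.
||M|| = 6 (attained at n = 1)

For M diagonal, ||M|| = sup_n |d_n|. The sequence d_n = 12 * 2^(-n) is positive and strictly decreasing (ratio 2^(-1) < 1), so the supremum is d_1 = 12/2 = 6. Hence ||M|| = 6.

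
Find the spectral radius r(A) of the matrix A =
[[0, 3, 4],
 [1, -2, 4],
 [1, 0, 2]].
r(A) = (2 + sqrt(32))/2 ≈ 3.8284

The eigenvalues of A are the roots of its characteristic polynomial. With M = A (coefficients from the trace, the sum of principal 2x2 minors, and det A):
  p(λ) = det(λ I - M) = λ^3 - 11λ - 14.
By the rational root theorem any rational root is an integer divisor of 14. Testing λ = -2: p(-2) = -8 + 0 + 22 - 14 = 0, so λ = -2 is a root. Dividing out (λ + 2) leaves p(λ) = (λ + 2)(λ^2 - 2λ - 7). For λ^2 - 2λ - 7 the discriminant is 32. It is nonnegative but not a perfect square, so the roots are real and irrational: λ = (2 ± sqrt(32))/2 ≈ 3.8284, -1.8284.
Thus the eigenvalues (to 4 decimals) are 3.8284 (modulus 3.8284); -1.8284 (modulus 1.8284); -2 (modulus 2). The spectral radius is the largest modulus: r(A) = (2 + sqrt(32))/2 ≈ 3.8284. (Cross-check: r(A) ≤ ||A||_2 ≈ 6.1287; equality holds whenever A is normal, though it can also hold for some non-normal A.)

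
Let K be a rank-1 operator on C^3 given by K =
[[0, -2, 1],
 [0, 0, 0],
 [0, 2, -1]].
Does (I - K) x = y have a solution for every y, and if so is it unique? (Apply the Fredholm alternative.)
(I - K) is invertible (det(I - K) = 2 ≠ 0), so for every y in C^3 the equation (I - K) x = y has a unique solution.

K has rank 1, so it is an outer product K = u v^T: every row of K is a multiple of one row vector. Reading off the entries, u = (-1, 0, 1) and v = (0, 2, -1) (row i of K equals u_i·v^T). A rank-one matrix u v^T satisfies K u = u (v·u) and kills the (2)-dimensional subspace v^⊥, so its characteristic polynomial is lambda^2 (lambda - v·u) with v·u = tr K = -1. Hence the eigenvalues of I - K are 1 (multiplicity 2) and 1 - (-1) = 2, so det(I - K) = 2. (Direct check: I - K =
[[1, 2, -1],
 [0, 1, 0],
 [0, -2, 2]]
has determinant 2.) The finite-dimensional Fredholm alternative says: either (I - K) is invertible, or ker(I - K) ≠ {0} and then range(I - K) = ker((I - K)^*)^⊥, with dim ker(I - K) = dim ker((I - K)^*). Since det(I - K) ≠ 0, 1 is not an eigenvalue of K and ker(I - K) = {0}, so we are in the first case: for every y there is a unique x = (I - K)^(-1) y. Explicitly, by the Sherman–Morrison formula, (I - u v^T)^(-1) = I + u v^T/(1 - v·u), i.e. (I - K)^(-1) = I + K/(2).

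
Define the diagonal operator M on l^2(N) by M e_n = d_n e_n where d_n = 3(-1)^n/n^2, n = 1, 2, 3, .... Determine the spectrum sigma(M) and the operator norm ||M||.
sigma(M) = {3(-1)^n/n^2 : n ≥ 1} ∪ {0}; ||M|| = 3

A bounded diagonal operator on l^2 with diagonal entries d_n has spectrum equal to the closure of {d_n : n ≥ 1}: every d_n is an eigenvalue (with eigenvector e_n), so {d_n} ⊂ sigma(M); the spectrum is closed, so its closure is too; and for lambda not in the closure, (M - lambda I) has bounded inverse (the diagonal entries 1/(d_n - lambda) are bounded). For our sequence d_n = 3(-1)^n/n^2, n = 1, 2, 3, ...:
  - {d_n} = {3(-1)^n/n^2 : n ≥ 1}; the only limit point is 0
  - closure = {3(-1)^n/n^2 : n ≥ 1} ∪ {0}
For the norm: a diagonal operator has ||M|| = sup_n |d_n|. Here |d_n| = 3/n^2 is decreasing, so sup_n |d_n| = |d_1| = 3. So ||M|| = 3.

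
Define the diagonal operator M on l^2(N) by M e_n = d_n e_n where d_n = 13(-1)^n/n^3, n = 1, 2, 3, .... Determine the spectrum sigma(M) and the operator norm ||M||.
sigma(M) = {13(-1)^n/n^3 : n ≥ 1} ∪ {0}; ||M|| = 13

A bounded diagonal operator on l^2 with diagonal entries d_n has spectrum equal to the closure of {d_n : n ≥ 1}: every d_n is an eigenvalue (with eigenvector e_n), so {d_n} ⊂ sigma(M); the spectrum is closed, so its closure is too; and for lambda not in the closure, (M - lambda I) has bounded inverse (the diagonal entries 1/(d_n - lambda) are bounded). For our sequence d_n = 13(-1)^n/n^3, n = 1, 2, 3, ...:
  - {d_n} = {13(-1)^n/n^3 : n ≥ 1}; the only limit point is 0
  - closure = {13(-1)^n/n^3 : n ≥ 1} ∪ {0}
For the norm: a diagonal operator has ||M|| = sup_n |d_n|. Here |d_n| = 13/n^3 is decreasing, so sup_n |d_n| = |d_1| = 13. So ||M|| = 13.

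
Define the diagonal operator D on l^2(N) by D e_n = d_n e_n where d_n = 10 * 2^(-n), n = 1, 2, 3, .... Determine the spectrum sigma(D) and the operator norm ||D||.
sigma(D) = {10 * 2^(-n) : n ≥ 1} ∪ {0}; ||D|| = 5

A bounded diagonal operator on l^2 with diagonal entries d_n has spectrum equal to the closure of {d_n : n ≥ 1}: every d_n is an eigenvalue (with eigenvector e_n), so {d_n} ⊂ sigma(D); the spectrum is closed, so its closure is too; and for lambda not in the closure, (D - lambda I) has bounded inverse (the diagonal entries 1/(d_n - lambda) are bounded). For our sequence d_n = 10 * 2^(-n), n = 1, 2, 3, ...:
  - {d_n} = {10 * 2^(-n) : n ≥ 1}; the only limit point is 0
  - closure = {10 * 2^(-n) : n ≥ 1} ∪ {0}
For the norm: a diagonal operator has ||D|| = sup_n |d_n|. Here d_n = 10 * 2^(-n) is positive and decreasing, so sup_n |d_n| = d_1 = 10/2 = 5. So ||D|| = 5.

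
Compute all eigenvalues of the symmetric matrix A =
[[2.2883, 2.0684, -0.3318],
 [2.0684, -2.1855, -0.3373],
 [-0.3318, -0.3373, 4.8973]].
sigma(A) ≈ {-3, 3, 5}

A is real symmetric, so its spectrum consists of real eigenvalues. Expanding the characteristic polynomial of the displayed matrix gives
  det(λ I - A) = p(λ) = λ^3 + (-5)λ^2 + (-9)λ + (45).
Solving p(λ) = 0 yields eigenvalues ≈ -3, 3, 5. (A is shown rounded to 4 decimals, so these recover the underlying integer eigenvalues to within that precision.)
Verification: the trace of A = 5 equals the sum of eigenvalues 5, and det(A) ≈ -45.0006 matches the eigenvalue product -45.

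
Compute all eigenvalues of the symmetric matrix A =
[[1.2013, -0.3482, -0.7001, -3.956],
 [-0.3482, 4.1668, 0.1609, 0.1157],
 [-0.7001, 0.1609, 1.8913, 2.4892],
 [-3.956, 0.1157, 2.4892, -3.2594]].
sigma(A) ≈ {-6, 1, 4, 5}

A is real symmetric, so its spectrum consists of real eigenvalues. Expanding the characteristic polynomial of the displayed matrix gives
  det(λ I - A) = p(λ) = λ^4 + (-4)λ^3 + (-31)λ^2 + (154)λ + (-120.0019).
Solving p(λ) = 0 yields eigenvalues ≈ -6, 1, 4, 5. (A is shown rounded to 4 decimals, so these recover the underlying integer eigenvalues to within that precision.)
Verification: the trace of A = 4 equals the sum of eigenvalues 4, and det(A) ≈ -120.0019 matches the eigenvalue product -120.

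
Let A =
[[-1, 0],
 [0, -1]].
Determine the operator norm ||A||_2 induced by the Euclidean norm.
||A||_2 = 1 (= sqrt(largest eigenvalue of A^T A))

||A||_2 = sigma_max(A) = sqrt(lambda_max(A^T A)). Form the symmetric matrix M = A^T A =
[[1, 0],
 [0, 1]].
Its characteristic polynomial (trace, determinant of M give the coefficients) is
  p(λ) = det(λ I - M) = λ^2 - 2λ + 1.
For λ^2 - 2λ + 1 the discriminant is 0. It is a perfect square (0^2), so the roots are rational: λ = (2 ± 0)/2 = 1, 1.
So the eigenvalues of A^T A are ≈ 1, 1 (all ≥ 0, as they must be for A^T A). The largest is λ_max = 1, hence ||A||_2 = sqrt(λ_max) = 1.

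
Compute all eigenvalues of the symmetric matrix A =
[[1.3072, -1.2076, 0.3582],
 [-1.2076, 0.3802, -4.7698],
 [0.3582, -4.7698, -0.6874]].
sigma(A) ≈ {-5, 1, 5}

A is real symmetric, so its spectrum consists of real eigenvalues. Expanding the characteristic polynomial of the displayed matrix gives
  det(λ I - A) = p(λ) = λ^3 + (-1)λ^2 + (-25)λ + (25.0016).
Solving p(λ) = 0 yields eigenvalues ≈ -5, 1, 5. (A is shown rounded to 4 decimals, so these recover the underlying integer eigenvalues to within that precision.)
Verification: the trace of A = 1 equals the sum of eigenvalues 1, and det(A) ≈ -25.0016 matches the eigenvalue product -25.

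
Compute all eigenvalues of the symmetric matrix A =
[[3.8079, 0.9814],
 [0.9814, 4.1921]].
sigma(A) ≈ {3, 5}

A is real symmetric, so its spectrum consists of real eigenvalues. Expanding the characteristic polynomial of the displayed matrix gives
  det(λ I - A) = p(λ) = λ^2 + (-8)λ + (15).
Solving p(λ) = 0 yields eigenvalues ≈ 3, 5. (A is shown rounded to 4 decimals, so these recover the underlying integer eigenvalues to within that precision.)
Verification: the trace of A = 8 equals the sum of eigenvalues 8, and det(A) ≈ 15.0000 matches the eigenvalue product 15.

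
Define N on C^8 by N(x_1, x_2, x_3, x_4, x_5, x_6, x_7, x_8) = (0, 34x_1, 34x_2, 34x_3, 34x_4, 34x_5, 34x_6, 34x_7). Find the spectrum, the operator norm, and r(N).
sigma(N) = {0}; ||N|| = 34; r(N) = 0. (N is nilpotent with N^8 = 0.)

On C^8, N is a strictly lower-triangular matrix with 34 on the subdiagonal and zeros elsewhere, so its characteristic polynomial is lambda^8 and every eigenvalue is 0: sigma(N) = {0}. For the operator norm, N e_i = 34e_{i+1} for i = 1, ..., 7 and N e_8 = 0, so the singular values of N are 34 (with multiplicity 7) and 0; hence ||N|| = 34. The spectral radius r(N) = max|lambda| = 0. Note ||N|| > r(N) — characteristic of non-normal nilpotent operators. Indeed N^8 = 0.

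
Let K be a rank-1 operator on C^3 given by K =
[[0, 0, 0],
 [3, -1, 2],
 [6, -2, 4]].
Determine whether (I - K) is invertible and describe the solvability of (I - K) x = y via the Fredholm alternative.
(I - K) is invertible (det(I - K) = -2 ≠ 0), so for every y in C^3 the equation (I - K) x = y has a unique solution.

K has rank 1, so it is an outer product K = u v^T: every row of K is a multiple of one row vector. Reading off the entries, u = (0, 1, 2) and v = (3, -1, 2) (row i of K equals u_i·v^T). A rank-one matrix u v^T satisfies K u = u (v·u) and kills the (2)-dimensional subspace v^⊥, so its characteristic polynomial is lambda^2 (lambda - v·u) with v·u = tr K = 3. Hence the eigenvalues of I - K are 1 (multiplicity 2) and 1 - (3) = -2, so det(I - K) = -2. (Direct check: I - K =
[[1, 0, 0],
 [-3, 2, -2],
 [-6, 2, -3]]
has determinant -2.) The finite-dimensional Fredholm alternative says: either (I - K) is invertible, or ker(I - K) ≠ {0} and then range(I - K) = ker((I - K)^*)^⊥, with dim ker(I - K) = dim ker((I - K)^*). Since det(I - K) ≠ 0, 1 is not an eigenvalue of K and ker(I - K) = {0}, so we are in the first case: for every y there is a unique x = (I - K)^(-1) y. Explicitly, by the Sherman–Morrison formula, (I - u v^T)^(-1) = I + u v^T/(1 - v·u), i.e. (I - K)^(-1) = I + K/(-2).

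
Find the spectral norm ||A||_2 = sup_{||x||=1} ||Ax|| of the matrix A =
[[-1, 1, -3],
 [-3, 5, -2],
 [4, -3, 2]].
||A||_2 ≈ 8.4208 (= sqrt(largest eigenvalue of A^T A))

||A||_2 = sigma_max(A) = sqrt(lambda_max(A^T A)). Form the symmetric matrix M = A^T A =
[[26, -28, 17],
 [-28, 35, -19],
 [17, -19, 17]].
Its characteristic polynomial (trace, sum of principal 2x2 minors, determinant of M give the coefficients) is
  p(λ) = det(λ I - M) = λ^3 - 78λ^2 + 513λ - 729.
No integer candidate from the rational root theorem (±divisors of 729) is a root, so the roots are irrational. The cubic discriminant is Δ = 188018577 > 0, so there are three distinct real roots. p(2) = -7 and p(3) = 135 have opposite signs, so a root lies in (2, 3); Newton's method refines it to λ ≈ 2.0332. p(5) = 11 and p(6) = -243 have opposite signs, so a root lies in (5, 6); Newton's method refines it to λ ≈ 5.0563. p(70) = -4019 and p(71) = 407 have opposite signs, so a root lies in (70, 71); Newton's method refines it to λ ≈ 70.9105. Check (Vieta): the three roots sum to 78, matching tr M = 78.
So the eigenvalues of A^T A are ≈ 2.0332, 5.0563, 70.9105 (all ≥ 0, as they must be for A^T A). The largest is λ_max ≈ 70.9105, hence ||A||_2 = sqrt(λ_max) ≈ 8.4208.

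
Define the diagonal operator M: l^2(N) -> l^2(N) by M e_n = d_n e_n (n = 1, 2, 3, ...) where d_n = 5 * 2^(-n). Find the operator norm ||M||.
||M|| = 5/2 (attained at n = 1)

For M diagonal, ||M|| = sup_n |d_n|. The sequence d_n = 5 * 2^(-n) is positive and strictly decreasing (ratio 2^(-1) < 1), so the supremum is d_1 = 5/2. Hence ||M|| = 5/2.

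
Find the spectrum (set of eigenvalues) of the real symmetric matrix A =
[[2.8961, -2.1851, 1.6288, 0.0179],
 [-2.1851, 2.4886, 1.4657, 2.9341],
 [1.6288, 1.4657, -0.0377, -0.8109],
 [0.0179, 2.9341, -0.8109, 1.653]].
sigma(A) ≈ {-3, 1, 3, 6}

A is real symmetric, so its spectrum consists of real eigenvalues. Expanding the characteristic polynomial of the displayed matrix gives
  det(λ I - A) = p(λ) = λ^4 + (-7)λ^3 + (-3)λ^2 + (63)λ + (-54.0026).
Solving p(λ) = 0 yields eigenvalues ≈ -3, 1, 3, 6. (A is shown rounded to 4 decimals, so these recover the underlying integer eigenvalues to within that precision.)
Verification: the trace of A = 7 equals the sum of eigenvalues 7, and det(A) ≈ -54.0026 matches the eigenvalue product -54.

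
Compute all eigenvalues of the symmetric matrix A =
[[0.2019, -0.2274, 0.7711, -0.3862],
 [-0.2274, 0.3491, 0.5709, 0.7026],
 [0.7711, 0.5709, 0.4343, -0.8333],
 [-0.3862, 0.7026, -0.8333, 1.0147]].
sigma(A) ≈ {-1, 0, 1, 2}

A is real symmetric, so its spectrum consists of real eigenvalues. Expanding the characteristic polynomial of the displayed matrix gives
  det(λ I - A) = p(λ) = λ^4 + (-2)λ^3 + (-1)λ^2 + (2)λ + (0).
Solving p(λ) = 0 yields eigenvalues ≈ -1, 0, 1, 2. (A is shown rounded to 4 decimals, so these recover the underlying integer eigenvalues to within that precision.)
Verification: the trace of A = 2 equals the sum of eigenvalues 2, and det(A) ≈ -0.0001 matches the eigenvalue product 0.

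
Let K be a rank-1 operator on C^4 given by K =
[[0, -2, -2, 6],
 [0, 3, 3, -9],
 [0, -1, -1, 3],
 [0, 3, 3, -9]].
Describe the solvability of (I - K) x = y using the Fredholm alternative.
(I - K) is invertible (det(I - K) = 8 ≠ 0), so for every y in C^4 the equation (I - K) x = y has a unique solution.

K has rank 1, so it is an outer product K = u v^T: every row of K is a multiple of one row vector. Reading off the entries, u = (2, -3, 1, -3) and v = (0, -1, -1, 3) (row i of K equals u_i·v^T). A rank-one matrix u v^T satisfies K u = u (v·u) and kills the (3)-dimensional subspace v^⊥, so its characteristic polynomial is lambda^3 (lambda - v·u) with v·u = tr K = -7. Hence the eigenvalues of I - K are 1 (multiplicity 3) and 1 - (-7) = 8, so det(I - K) = 8. (Direct check: I - K =
[[1, 2, 2, -6],
 [0, -2, -3, 9],
 [0, 1, 2, -3],
 [0, -3, -3, 10]]
has determinant 8.) The finite-dimensional Fredholm alternative says: either (I - K) is invertible, or ker(I - K) ≠ {0} and then range(I - K) = ker((I - K)^*)^⊥, with dim ker(I - K) = dim ker((I - K)^*). Since det(I - K) ≠ 0, 1 is not an eigenvalue of K and ker(I - K) = {0}, so we are in the first case: for every y there is a unique x = (I - K)^(-1) y. Explicitly, by the Sherman–Morrison formula, (I - u v^T)^(-1) = I + u v^T/(1 - v·u), i.e. (I - K)^(-1) = I + K/(8).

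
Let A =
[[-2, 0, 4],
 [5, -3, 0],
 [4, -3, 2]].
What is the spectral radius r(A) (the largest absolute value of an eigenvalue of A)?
r(A) = (3 + sqrt(89))/2 ≈ 6.217

The eigenvalues of A are the roots of its characteristic polynomial. With M = A (coefficients from the trace, the sum of principal 2x2 minors, and det A):
  p(λ) = det(λ I - M) = λ^3 + 3λ^2 - 20λ.
The constant term is 0, so λ = 0 is a root. Dividing out λ leaves p(λ) = λ(λ^2 + 3λ - 20). For λ^2 + 3λ - 20 the discriminant is 89. It is nonnegative but not a perfect square, so the roots are real and irrational: λ = (-3 ± sqrt(89))/2 ≈ 3.217, -6.217.
Thus the eigenvalues (to 4 decimals) are 3.217 (modulus 3.217); -6.217 (modulus 6.217); 0 (modulus 0). The spectral radius is the largest modulus: r(A) = (3 + sqrt(89))/2 ≈ 6.217. (Cross-check: r(A) ≤ ||A||_2 ≈ 7.8694; equality holds whenever A is normal, though it can also hold for some non-normal A.)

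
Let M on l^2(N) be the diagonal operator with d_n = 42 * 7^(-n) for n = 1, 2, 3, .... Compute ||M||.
||M|| = 6 (attained at n = 1)

For M diagonal, ||M|| = sup_n |d_n|. The sequence d_n = 42 * 7^(-n) is positive and strictly decreasing (ratio 7^(-1) < 1), so the supremum is d_1 = 42/7 = 6. Hence ||M|| = 6.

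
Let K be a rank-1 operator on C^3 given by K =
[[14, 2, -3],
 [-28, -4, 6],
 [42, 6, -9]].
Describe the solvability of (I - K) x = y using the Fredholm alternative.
(I - K) is singular (det(I - K) = 0, i.e. 1 ∈ sigma(K)). (I - K) x = y is solvable iff y ⊥ ker((I - K)^*) = span{(14, 2, -3)}, i.e. iff 14y_1 + 2y_2 - 3y_3 = 0. When solvable, the solutions are x = y + c·(1, -2, 3), c arbitrary (ker(I - K) = span{(1, -2, 3)}, dimension 1).

K has rank 1, so it is an outer product K = u v^T: every row of K is a multiple of one row vector. Reading off the entries, u = (1, -2, 3) and v = (14, 2, -3) (row i of K equals u_i·v^T). A rank-one matrix u v^T satisfies K u = u (v·u) and kills the (2)-dimensional subspace v^⊥, so its characteristic polynomial is lambda^2 (lambda - v·u) with v·u = tr K = 1. Hence the eigenvalues of I - K are 1 (multiplicity 2) and 1 - (1) = 0, so det(I - K) = 0. (Direct check: I - K =
[[-13, -2, 3],
 [28, 5, -6],
 [-42, -6, 10]]
has determinant 0.) So 1 is an eigenvalue of K and (I - K) is not invertible. The finite-dimensional Fredholm alternative says: either (I - K) is invertible, or ker(I - K) ≠ {0} and then range(I - K) = ker((I - K)^*)^⊥, with dim ker(I - K) = dim ker((I - K)^*). We are in the second case, so we need both kernels. Kernel of I - K: (I - K) u = u - u (v·u) = u - u = 0, so ker(I - K) = span{u} = span{(1, -2, 3)} (it is exactly 1-dimensional because rank(I - K) = 2). Kernel of the adjoint: K is real, so (I - K)^* = I - K^T = I - v u^T, and (I - v u^T) v = v - v (u·v) = 0; hence ker((I - K)^*) = span{v} = span{(14, 2, -3)}. Therefore (I - K) x = y is solvable iff <y, v> = 0, i.e. iff 14y_1 + 2y_2 - 3y_3 = 0. When this holds, K y = u (v·y) = 0, so (I - K) y = y and x = y is a particular solution; the full solution set is the line x = y + c·u = y + c·(1, -2, 3), c ∈ C.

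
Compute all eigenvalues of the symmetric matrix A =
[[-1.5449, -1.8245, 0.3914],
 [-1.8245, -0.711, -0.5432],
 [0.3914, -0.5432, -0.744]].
sigma(A) ≈ {-3, -1, 1}

A is real symmetric, so its spectrum consists of real eigenvalues. Expanding the characteristic polynomial of the displayed matrix gives
  det(λ I - A) = p(λ) = λ^3 + (3)λ^2 + (-1)λ + (-3).
Solving p(λ) = 0 yields eigenvalues ≈ -3, -1, 1. (A is shown rounded to 4 decimals, so these recover the underlying integer eigenvalues to within that precision.)
Verification: the trace of A = -3 equals the sum of eigenvalues -3, and det(A) ≈ 3.0000 matches the eigenvalue product 3.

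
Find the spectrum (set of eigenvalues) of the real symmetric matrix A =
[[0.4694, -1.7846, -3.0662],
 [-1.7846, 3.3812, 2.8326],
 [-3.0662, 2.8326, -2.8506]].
sigma(A) ≈ {-5, 0, 6}

A is real symmetric, so its spectrum consists of real eigenvalues. Expanding the characteristic polynomial of the displayed matrix gives
  det(λ I - A) = p(λ) = λ^3 + (-1)λ^2 + (-30)λ + (0).
Solving p(λ) = 0 yields eigenvalues ≈ -5, 0, 6. (A is shown rounded to 4 decimals, so these recover the underlying integer eigenvalues to within that precision.)
Verification: the trace of A = 1 equals the sum of eigenvalues 1, and det(A) ≈ -0.0010 matches the eigenvalue product 0.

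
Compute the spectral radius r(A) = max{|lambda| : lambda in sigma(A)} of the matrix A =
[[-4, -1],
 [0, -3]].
r(A) = 4

The eigenvalues of A are the roots of its characteristic polynomial. With M = A (coefficients from the trace and determinant):
  p(λ) = det(λ I - M) = λ^2 + 7λ + 12.
For λ^2 + 7λ + 12 the discriminant is 1. It is a perfect square (1^2), so the roots are rational: λ = (-7 ± 1)/2 = -3, -4.
Thus the eigenvalues (to 4 decimals) are -3 (modulus 3); -4 (modulus 4). The spectral radius is the largest modulus: r(A) = 4. (Cross-check: r(A) ≤ ||A||_2 ≈ 4.2426; equality holds whenever A is normal, though it can also hold for some non-normal A.)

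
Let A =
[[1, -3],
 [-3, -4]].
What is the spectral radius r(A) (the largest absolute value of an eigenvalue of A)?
r(A) = (3 + sqrt(61))/2 ≈ 5.4051

The eigenvalues of A are the roots of its characteristic polynomial. With M = A (coefficients from the trace and determinant):
  p(λ) = det(λ I - M) = λ^2 + 3λ - 13.
For λ^2 + 3λ - 13 the discriminant is 61. It is nonnegative but not a perfect square, so the roots are real and irrational: λ = (-3 ± sqrt(61))/2 ≈ 2.4051, -5.4051.
Thus the eigenvalues (to 4 decimals) are 2.4051 (modulus 2.4051); -5.4051 (modulus 5.4051). The spectral radius is the largest modulus: r(A) = (3 + sqrt(61))/2 ≈ 5.4051. (Cross-check: r(A) ≤ ||A||_2 ≈ 5.4051; equality holds whenever A is normal, though it can also hold for some non-normal A.)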